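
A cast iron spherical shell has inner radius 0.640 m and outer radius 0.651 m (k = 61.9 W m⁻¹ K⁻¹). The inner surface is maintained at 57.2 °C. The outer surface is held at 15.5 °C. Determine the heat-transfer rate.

Q = 4πk·ΔT/(1/r₁ − 1/r₂) = 4π × 61.9 × 41.7 / (1/0.640 − 1/0.651) = 1.23×10^6 W

Q = 1230 kW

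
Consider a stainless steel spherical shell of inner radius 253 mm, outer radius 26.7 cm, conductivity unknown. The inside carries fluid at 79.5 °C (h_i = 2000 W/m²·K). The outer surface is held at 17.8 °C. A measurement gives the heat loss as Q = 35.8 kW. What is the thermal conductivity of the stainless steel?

ΣR = ΔT/Q = |79.5 − 17.8|/35800 = 0.001723 K/W
Known resistances:
  R_conv,in = 1/(4πr²h) = 1/(4π·0.253²·2000) = 6.216×10^-4 K/W
R_stainless steel = ΣR − ΣR_known = 0.001723 − 6.216×10^-4 = 0.001101 K/W
(1/r₁−1/r₂)/(4πk) = 0.001101 ⇒ k = 0.2073/(4π·0.001101) = 15.0 W/m·K

k = 15.0 W/m·K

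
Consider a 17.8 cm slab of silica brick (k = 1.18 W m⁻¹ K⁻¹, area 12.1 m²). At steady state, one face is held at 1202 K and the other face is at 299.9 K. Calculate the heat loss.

Q = kA·ΔT/L = 1.18 × 12.1 × |1202 K − 299.9 K| / 0.178 = 72400 W

Q = 72.4 kW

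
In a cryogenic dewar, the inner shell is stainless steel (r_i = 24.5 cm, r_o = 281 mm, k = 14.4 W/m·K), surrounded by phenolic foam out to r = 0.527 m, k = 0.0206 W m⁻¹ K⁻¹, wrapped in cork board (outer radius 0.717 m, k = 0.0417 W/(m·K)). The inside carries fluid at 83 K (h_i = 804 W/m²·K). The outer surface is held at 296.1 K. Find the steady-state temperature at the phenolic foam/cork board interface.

Treat each layer as a resistance in series:
  R_conv,in = 1/(4πr²h) = 1/(4π·0.245²·804) = 0.001649 K/W
  R_stainless steel = (1/0.245 − 1/0.281)/(4πk) = 0.5229/(4π·14.4) = 0.002890 K/W
  R_phenolic foam = (1/0.281 − 1/0.527)/(4πk) = 1.661/(4π·0.0206) = 6.417 K/W
  R_cork board = (1/0.527 − 1/0.717)/(4πk) = 0.5028/(4π·0.0417) = 0.9596 K/W
ΣR = 0.001649 + 0.002890 + 6.417 + 0.9596 = 7.381 K/W
Q = ΔT/ΣR = (83 K − 296.1 K)/7.381 = -28.87 W
From the inner boundary to the phenolic foam/cork board interface, ΣR_partial = 6.422 K/W.
T_interface = T_in − Q·ΣR_partial = 83 K − (-28.87)(6.422) = 268.4 K

T = 268.4 K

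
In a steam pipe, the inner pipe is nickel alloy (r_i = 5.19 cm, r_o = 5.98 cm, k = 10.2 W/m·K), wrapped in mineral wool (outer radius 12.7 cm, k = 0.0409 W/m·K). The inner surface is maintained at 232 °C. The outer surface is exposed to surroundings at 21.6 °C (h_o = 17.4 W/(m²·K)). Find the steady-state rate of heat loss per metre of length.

Treat each layer as a resistance in series:
  R'_nickel alloy = ln(0.0598/0.0519)/(2πk) = 0.1417/(2π·10.2) = 0.002211 m·K/W
  R'_mineral wool = ln(0.127/0.0598)/(2πk) = 0.7532/(2π·0.0409) = 2.931 m·K/W
  R'_conv,out = 1/(2πr h) = 1/(2π·0.127·17.4) = 0.07202 m·K/W
ΣR = 0.002211 + 2.931 + 0.07202 = 3.005 m·K/W
Q' = ΔT/ΣR = (232 °C − 21.6 °C)/3.005 = 70.0 W/m

Q' = 70.0 W/m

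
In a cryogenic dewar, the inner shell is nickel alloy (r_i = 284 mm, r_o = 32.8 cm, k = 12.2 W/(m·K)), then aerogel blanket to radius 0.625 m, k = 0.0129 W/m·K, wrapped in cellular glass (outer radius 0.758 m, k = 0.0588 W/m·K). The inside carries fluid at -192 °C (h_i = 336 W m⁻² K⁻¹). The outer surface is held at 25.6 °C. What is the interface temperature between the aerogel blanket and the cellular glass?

T = 16.7 °C

Treat each layer as a resistance in series:
  R_conv,in = 1/(4πr²h) = 1/(4π·0.284²·336) = 0.002936 K/W
  R_nickel alloy = (1/0.284 − 1/0.328)/(4πk) = 0.4723/(4π·12.2) = 0.003081 K/W
  R_aerogel blanket = (1/0.328 − 1/0.625)/(4πk) = 1.449/(4π·0.0129) = 8.937 K/W
  R_cellular glass = (1/0.625 − 1/0.758)/(4πk) = 0.2807/(4π·0.0588) = 0.3799 K/W
ΣR = 0.002936 + 0.003081 + 8.937 + 0.3799 = 9.323 K/W
Q = ΔT/ΣR = (-192 °C − 25.6 °C)/9.323 = -23.34 W
From the inner boundary to the aerogel blanket/cellular glass interface, ΣR_partial = 8.943 K/W.
T_interface = T_in − Q·ΣR_partial = -192 °C − (-23.34)(8.943) = 16.7 °C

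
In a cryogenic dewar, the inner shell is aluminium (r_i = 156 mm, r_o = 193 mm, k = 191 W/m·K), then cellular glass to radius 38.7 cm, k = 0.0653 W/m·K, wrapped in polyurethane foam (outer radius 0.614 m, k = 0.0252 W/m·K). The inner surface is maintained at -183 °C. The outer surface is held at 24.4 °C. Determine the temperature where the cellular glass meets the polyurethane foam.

T = -76.8 °C

Resistance network (inner→outer):
  R_aluminium = (1/0.156 − 1/0.193)/(4πk) = 1.229/(4π·191) = 5.120×10^-4 K/W
  R_cellular glass = (1/0.193 − 1/0.387)/(4πk) = 2.597/(4π·0.0653) = 3.165 K/W
  R_polyurethane foam = (1/0.387 − 1/0.614)/(4πk) = 0.9553/(4π·0.0252) = 3.017 K/W
ΣR = 5.120×10^-4 + 3.165 + 3.017 = 6.183 K/W
Q = ΔT/ΣR = (-183 °C − 24.4 °C)/6.183 = -33.54 W
From the inner boundary to the cellular glass/polyurethane foam interface, ΣR_partial = 3.166 K/W.
T_interface = T_in − Q·ΣR_partial = -183 °C − (-33.54)(3.166) = -76.8 °C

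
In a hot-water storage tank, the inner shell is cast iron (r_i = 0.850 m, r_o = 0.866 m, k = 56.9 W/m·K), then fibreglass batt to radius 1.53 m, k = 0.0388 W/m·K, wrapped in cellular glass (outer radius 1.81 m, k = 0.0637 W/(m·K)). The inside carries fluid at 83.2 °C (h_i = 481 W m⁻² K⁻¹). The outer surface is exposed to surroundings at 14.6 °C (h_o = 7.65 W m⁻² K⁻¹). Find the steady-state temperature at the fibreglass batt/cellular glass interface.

Series thermal resistances, inner to outer:
  R_conv,in = 1/(4πr²h) = 1/(4π·0.850²·481) = 2.290×10^-4 K/W
  R_cast iron = (1/0.850 − 1/0.866)/(4πk) = 0.02174/(4π·56.9) = 3.040×10^-5 K/W
  R_fibreglass batt = (1/0.866 − 1/1.53)/(4πk) = 0.5011/(4π·0.0388) = 1.028 K/W
  R_cellular glass = (1/1.53 − 1/1.81)/(4πk) = 0.1011/(4π·0.0637) = 0.1263 K/W
  R_conv,out = 1/(4πr²h) = 1/(4π·1.81²·7.65) = 0.003175 K/W
ΣR = 2.290×10^-4 + 3.040×10^-5 + 1.028 + 0.1263 + 0.003175 = 1.158 K/W
Q = ΔT/ΣR = (83.2 °C − 14.6 °C)/1.158 = 59.24 W
From the inner boundary to the fibreglass batt/cellular glass interface, ΣR_partial = 1.028 K/W.
T_interface = T_in − Q·ΣR_partial = 83.2 °C − (59.24)(1.028) = 22.3 °C

T = 22.3 °C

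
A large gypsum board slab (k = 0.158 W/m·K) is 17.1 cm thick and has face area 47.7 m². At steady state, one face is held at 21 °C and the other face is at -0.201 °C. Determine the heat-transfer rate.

Q = kA·ΔT/L = 0.158 × 47.7 × |21 °C − -0.201 °C| / 0.171 = 934 W

Q = 934 W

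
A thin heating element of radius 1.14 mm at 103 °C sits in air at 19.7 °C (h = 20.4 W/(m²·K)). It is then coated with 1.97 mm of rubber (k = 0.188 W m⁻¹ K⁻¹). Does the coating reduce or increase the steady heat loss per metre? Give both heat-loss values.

Critical radius for a cylinder: r_cr = k/h = 0.00922 m = 0.922 cm.
Outer radius after coating: r₂ = 0.00114 + 0.00197 = 0.00311 m.
Since r₁ < r_cr and r₂ ≤ r_cr, the coating moves toward the maximum at r_cr — heat loss rises.
Bare: R = 1/(2πr₁h) = 6.844 m·K/W; Q = 83.3/6.844 = 12.2 W/m.
Coated: R = R_cond + R_conv = 3.358 m·K/W; Q = 83.3/3.358 = 24.8 W/m.

increases: 12.2 → 24.8 W/m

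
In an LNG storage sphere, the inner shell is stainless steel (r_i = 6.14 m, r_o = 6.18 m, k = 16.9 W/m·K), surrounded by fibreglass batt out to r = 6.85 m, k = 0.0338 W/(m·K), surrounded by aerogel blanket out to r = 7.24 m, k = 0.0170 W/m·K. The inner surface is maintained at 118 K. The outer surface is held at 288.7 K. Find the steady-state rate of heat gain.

Series thermal resistances, inner to outer:
  R_stainless steel = (1/6.14 − 1/6.18)/(4πk) = 0.001054/(4π·16.9) = 4.964×10^-6 K/W
  R_fibreglass batt = (1/6.18 − 1/6.85)/(4πk) = 0.01583/(4π·0.0338) = 0.03726 K/W
  R_aerogel blanket = (1/6.85 − 1/7.24)/(4πk) = 0.007864/(4π·0.0170) = 0.03681 K/W
ΣR = 4.964×10^-6 + 0.03726 + 0.03681 = 0.07407 K/W
Q = ΔT/ΣR = (118 K − 288.7 K)/0.07407 = -2300 W
(Negative Q ⇒ heat flows inward; heat gain = 2300 W.)

Q = 2300 W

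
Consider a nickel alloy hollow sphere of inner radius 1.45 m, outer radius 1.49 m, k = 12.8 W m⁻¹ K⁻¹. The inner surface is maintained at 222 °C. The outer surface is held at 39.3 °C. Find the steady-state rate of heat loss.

Q = 4πk·ΔT/(1/r₁ − 1/r₂) = 4π × 12.8 × 182.7 / (1/1.45 − 1/1.49) = 1.59×10^6 W

Q = 1.59×10^6 W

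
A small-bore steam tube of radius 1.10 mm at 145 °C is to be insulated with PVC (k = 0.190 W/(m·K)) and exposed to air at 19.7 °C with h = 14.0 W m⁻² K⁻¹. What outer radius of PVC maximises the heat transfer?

For a cylinder, r_cr = k_ins/h = 0.190/14.0 = 0.0136 m = 1.36 cm

r_cr = 1.36 cm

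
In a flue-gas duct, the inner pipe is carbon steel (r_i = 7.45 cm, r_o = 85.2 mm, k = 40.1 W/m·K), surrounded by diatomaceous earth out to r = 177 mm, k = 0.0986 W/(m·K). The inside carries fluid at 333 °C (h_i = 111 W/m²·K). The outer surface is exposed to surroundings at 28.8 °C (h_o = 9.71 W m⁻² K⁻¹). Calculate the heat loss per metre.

Q' = 235 W/m

Treat each layer as a resistance in series:
  R'_conv,in = 1/(2πr h) = 1/(2π·0.0745·111) = 0.01925 m·K/W
  R'_carbon steel = ln(0.0852/0.0745)/(2πk) = 0.1342/(2π·40.1) = 5.326×10^-4 m·K/W
  R'_diatomaceous earth = ln(0.177/0.0852)/(2πk) = 0.7311/(2π·0.0986) = 1.180 m·K/W
  R'_conv,out = 1/(2πr h) = 1/(2π·0.177·9.71) = 0.09260 m·K/W
ΣR = 0.01925 + 5.326×10^-4 + 1.180 + 0.09260 = 1.292 m·K/W
Q' = ΔT/ΣR = (333 °C − 28.8 °C)/1.292 = 235 W/m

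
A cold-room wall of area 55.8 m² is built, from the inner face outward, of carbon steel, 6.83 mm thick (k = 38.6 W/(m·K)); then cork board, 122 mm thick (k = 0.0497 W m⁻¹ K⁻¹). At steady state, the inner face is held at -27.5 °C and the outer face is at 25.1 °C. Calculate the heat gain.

Resistance network (inner→outer):
  R_carbon steel = L/(kA) = 0.00683/(38.6·55.8) = 3.171×10^-6 K/W
  R_cork board = L/(kA) = 0.122/(0.0497·55.8) = 0.04399 K/W
ΣR = 3.171×10^-6 + 0.04399 = 0.04399 K/W
Q = ΔT/ΣR = (-27.5 °C − 25.1 °C)/0.04399 = -1200 W
(Negative Q ⇒ heat flows inward; heat gain = 1200 W.)

Q = 1200 W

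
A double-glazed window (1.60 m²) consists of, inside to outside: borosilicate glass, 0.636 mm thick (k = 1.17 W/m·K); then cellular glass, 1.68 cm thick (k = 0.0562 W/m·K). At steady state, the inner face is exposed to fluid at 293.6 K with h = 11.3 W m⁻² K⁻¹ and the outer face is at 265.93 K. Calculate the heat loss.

Treat each layer as a resistance in series:
  R_conv,in = 1/(hA) = 1/(11.3·1.60) = 0.05531 K/W
  R_borosilicate glass = L/(kA) = 6.36×10^-4/(1.17·1.60) = 3.397×10^-4 K/W
  R_cellular glass = L/(kA) = 0.0168/(0.0562·1.60) = 0.1868 K/W
ΣR = 0.05531 + 3.397×10^-4 + 0.1868 = 0.2424 K/W
Q = ΔT/ΣR = (293.6 K − 265.93 K)/0.2424 = 114 W

Q = 114 W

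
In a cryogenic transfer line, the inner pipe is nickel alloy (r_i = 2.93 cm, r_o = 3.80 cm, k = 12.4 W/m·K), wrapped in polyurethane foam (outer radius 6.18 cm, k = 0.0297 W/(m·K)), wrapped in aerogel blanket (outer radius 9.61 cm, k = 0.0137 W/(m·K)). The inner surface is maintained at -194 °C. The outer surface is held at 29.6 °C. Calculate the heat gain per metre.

Treat each layer as a resistance in series:
  R'_nickel alloy = ln(0.0380/0.0293)/(2πk) = 0.2600/(2π·12.4) = 0.003337 m·K/W
  R'_polyurethane foam = ln(0.0618/0.0380)/(2πk) = 0.4863/(2π·0.0297) = 2.606 m·K/W
  R'_aerogel blanket = ln(0.0961/0.0618)/(2πk) = 0.4415/(2π·0.0137) = 5.129 m·K/W
ΣR = 0.003337 + 2.606 + 5.129 = 7.738 m·K/W
Q' = ΔT/ΣR = (-194 °C − 29.6 °C)/7.738 = -28.9 W/m
(Negative Q' ⇒ heat flows inward; heat gain = 28.9 W/m.)

Q' = 28.9 W/m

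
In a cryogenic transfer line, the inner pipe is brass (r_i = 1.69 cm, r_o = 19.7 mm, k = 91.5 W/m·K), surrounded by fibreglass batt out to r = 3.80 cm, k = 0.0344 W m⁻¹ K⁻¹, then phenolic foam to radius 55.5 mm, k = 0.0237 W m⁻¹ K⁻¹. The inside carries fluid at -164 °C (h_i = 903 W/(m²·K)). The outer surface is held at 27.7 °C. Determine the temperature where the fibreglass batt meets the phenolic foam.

Resistance network (inner→outer):
  R'_conv,in = 1/(2πr h) = 1/(2π·0.0169·903) = 0.01043 m·K/W
  R'_brass = ln(0.0197/0.0169)/(2πk) = 0.1533/(2π·91.5) = 2.667×10^-4 m·K/W
  R'_fibreglass batt = ln(0.0380/0.0197)/(2πk) = 0.6570/(2π·0.0344) = 3.040 m·K/W
  R'_phenolic foam = ln(0.0555/0.0380)/(2πk) = 0.3788/(2π·0.0237) = 2.544 m·K/W
ΣR = 0.01043 + 2.667×10^-4 + 3.040 + 2.544 = 5.595 m·K/W
Q' = ΔT/ΣR = (-164 °C − 27.7 °C)/5.595 = -34.26 W/m
From the inner boundary to the fibreglass batt/phenolic foam interface, ΣR_partial = 3.051 m·K/W.
T_interface = T_in − Q'·ΣR_partial = -164 °C − (-34.26)(3.051) = -59.5 °C

T = -59.5 °C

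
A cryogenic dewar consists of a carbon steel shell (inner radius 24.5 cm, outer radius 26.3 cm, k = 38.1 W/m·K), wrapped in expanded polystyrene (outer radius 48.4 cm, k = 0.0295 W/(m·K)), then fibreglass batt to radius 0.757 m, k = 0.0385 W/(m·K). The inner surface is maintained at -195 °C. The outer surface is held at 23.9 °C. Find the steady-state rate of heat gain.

Q = 35.2 W

Series thermal resistances, inner to outer:
  R_carbon steel = (1/0.245 − 1/0.263)/(4πk) = 0.2794/(4π·38.1) = 5.835×10^-4 K/W
  R_expanded polystyrene = (1/0.263 − 1/0.484)/(4πk) = 1.736/(4π·0.0295) = 4.683 K/W
  R_fibreglass batt = (1/0.484 − 1/0.757)/(4πk) = 0.7451/(4π·0.0385) = 1.540 K/W
ΣR = 5.835×10^-4 + 4.683 + 1.540 = 6.224 K/W
Q = ΔT/ΣR = (-195 °C − 23.9 °C)/6.224 = -35.2 W
(Negative Q ⇒ heat flows inward; heat gain = 35.2 W.)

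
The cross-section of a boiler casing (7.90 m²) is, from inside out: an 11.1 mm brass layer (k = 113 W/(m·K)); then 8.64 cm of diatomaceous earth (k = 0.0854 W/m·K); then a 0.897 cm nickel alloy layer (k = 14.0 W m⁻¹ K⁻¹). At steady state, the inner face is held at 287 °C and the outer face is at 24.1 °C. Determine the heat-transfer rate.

Q = 2050 W

Series thermal resistances, inner to outer:
  R_brass = L/(kA) = 0.0111/(113·7.90) = 1.243×10^-5 K/W
  R_diatomaceous earth = L/(kA) = 0.0864/(0.0854·7.90) = 0.1281 K/W
  R_nickel alloy = L/(kA) = 0.00897/(14.0·7.90) = 8.110×10^-5 K/W
ΣR = 1.243×10^-5 + 0.1281 + 8.110×10^-5 = 0.1282 K/W
Q = ΔT/ΣR = (287 °C − 24.1 °C)/0.1282 = 2050 W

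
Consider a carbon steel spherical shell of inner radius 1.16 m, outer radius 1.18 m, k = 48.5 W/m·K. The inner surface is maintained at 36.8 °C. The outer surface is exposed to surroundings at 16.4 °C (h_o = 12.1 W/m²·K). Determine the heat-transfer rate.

Treat each layer as a resistance in series:
  R_carbon steel = (1/1.16 − 1/1.18)/(4πk) = 0.01461/(4π·48.5) = 2.397×10^-5 K/W
  R_conv,out = 1/(4πr²h) = 1/(4π·1.18²·12.1) = 0.004723 K/W
ΣR = 2.397×10^-5 + 0.004723 = 0.004747 K/W
Q = ΔT/ΣR = (36.8 °C − 16.4 °C)/0.004747 = 4300 W

Q = 4.30 kW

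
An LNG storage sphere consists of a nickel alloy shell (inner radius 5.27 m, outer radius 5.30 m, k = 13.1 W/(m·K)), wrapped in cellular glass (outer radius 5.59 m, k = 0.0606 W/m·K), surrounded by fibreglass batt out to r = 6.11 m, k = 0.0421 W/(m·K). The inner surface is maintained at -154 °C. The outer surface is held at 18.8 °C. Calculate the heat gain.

Q = 4.15 kW

Series thermal resistances, inner to outer:
  R_nickel alloy = (1/5.27 − 1/5.30)/(4πk) = 0.001074/(4π·13.1) = 6.525×10^-6 K/W
  R_cellular glass = (1/5.30 − 1/5.59)/(4πk) = 0.009788/(4π·0.0606) = 0.01285 K/W
  R_fibreglass batt = (1/5.59 − 1/6.11)/(4πk) = 0.01522/(4π·0.0421) = 0.02878 K/W
ΣR = 6.525×10^-6 + 0.01285 + 0.02878 = 0.04164 K/W
Q = ΔT/ΣR = (-154 °C − 18.8 °C)/0.04164 = -4150 W
(Negative Q ⇒ heat flows inward; heat gain = 4150 W.)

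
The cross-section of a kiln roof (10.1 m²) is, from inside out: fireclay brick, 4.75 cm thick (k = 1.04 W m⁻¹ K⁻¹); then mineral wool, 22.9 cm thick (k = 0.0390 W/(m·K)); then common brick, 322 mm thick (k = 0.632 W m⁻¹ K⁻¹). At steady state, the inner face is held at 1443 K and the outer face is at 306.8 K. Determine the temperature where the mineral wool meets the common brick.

T = 397 K

Series thermal resistances, inner to outer:
  R_fireclay brick = L/(kA) = 0.0475/(1.04·10.1) = 0.004522 K/W
  R_mineral wool = L/(kA) = 0.229/(0.0390·10.1) = 0.5814 K/W
  R_common brick = L/(kA) = 0.322/(0.632·10.1) = 0.05044 K/W
ΣR = 0.004522 + 0.5814 + 0.05044 = 0.6364 K/W
Q = ΔT/ΣR = (1443 K − 306.8 K)/0.6364 = 1785 W
From the inner boundary to the mineral wool/common brick interface, ΣR_partial = 0.5859 K/W.
T_interface = T_in − Q·ΣR_partial = 1443 K − (1785)(0.5859) = 397 K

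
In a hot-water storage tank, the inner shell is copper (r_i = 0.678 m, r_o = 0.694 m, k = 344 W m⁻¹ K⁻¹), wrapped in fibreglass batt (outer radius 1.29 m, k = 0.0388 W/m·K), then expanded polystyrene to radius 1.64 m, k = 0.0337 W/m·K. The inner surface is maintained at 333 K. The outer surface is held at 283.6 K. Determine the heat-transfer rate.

Q = 28.1 W

Resistance network (inner→outer):
  R_copper = (1/0.678 − 1/0.694)/(4πk) = 0.03400/(4π·344) = 7.866×10^-6 K/W
  R_fibreglass batt = (1/0.694 − 1/1.29)/(4πk) = 0.6657/(4π·0.0388) = 1.365 K/W
  R_expanded polystyrene = (1/1.29 − 1/1.64)/(4πk) = 0.1654/(4π·0.0337) = 0.3907 K/W
ΣR = 7.866×10^-6 + 1.365 + 0.3907 = 1.756 K/W
Q = ΔT/ΣR = (333 K − 283.6 K)/1.756 = 28.1 W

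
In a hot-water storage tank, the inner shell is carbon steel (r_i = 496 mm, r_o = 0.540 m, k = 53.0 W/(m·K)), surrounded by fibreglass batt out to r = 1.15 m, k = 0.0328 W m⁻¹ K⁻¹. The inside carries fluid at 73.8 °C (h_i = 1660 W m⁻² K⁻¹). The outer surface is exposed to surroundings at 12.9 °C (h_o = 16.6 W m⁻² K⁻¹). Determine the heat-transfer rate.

Treat each layer as a resistance in series:
  R_conv,in = 1/(4πr²h) = 1/(4π·0.496²·1660) = 1.949×10^-4 K/W
  R_carbon steel = (1/0.496 − 1/0.540)/(4πk) = 0.1643/(4π·53.0) = 2.467×10^-4 K/W
  R_fibreglass batt = (1/0.540 − 1/1.15)/(4πk) = 0.9823/(4π·0.0328) = 2.383 K/W
  R_conv,out = 1/(4πr²h) = 1/(4π·1.15²·16.6) = 0.003625 K/W
ΣR = 1.949×10^-4 + 2.467×10^-4 + 2.383 + 0.003625 = 2.387 K/W
Q = ΔT/ΣR = (73.8 °C − 12.9 °C)/2.387 = 25.5 W

Q = 25.5 W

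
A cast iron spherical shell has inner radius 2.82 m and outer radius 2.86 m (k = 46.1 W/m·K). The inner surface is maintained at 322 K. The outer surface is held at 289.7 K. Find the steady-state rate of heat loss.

Q = 3.77×10^6 W

Q = 4πk·ΔT/(1/r₁ − 1/r₂) = 4π × 46.1 × 32.3 / (1/2.82 − 1/2.86) = 3.77×10^6 W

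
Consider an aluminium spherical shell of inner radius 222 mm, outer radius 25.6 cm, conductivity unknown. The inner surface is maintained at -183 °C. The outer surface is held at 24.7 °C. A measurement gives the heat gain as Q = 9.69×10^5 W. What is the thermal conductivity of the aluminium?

k = 222 W/m·K

ΣR = ΔT/Q = |-183 − 24.7|/9.69×10^5 = 2.143×10^-4 K/W
(1/r₁−1/r₂)/(4πk) = 2.143×10^-4 ⇒ k = 0.5983/(4π·2.143×10^-4) = 222 W/m·K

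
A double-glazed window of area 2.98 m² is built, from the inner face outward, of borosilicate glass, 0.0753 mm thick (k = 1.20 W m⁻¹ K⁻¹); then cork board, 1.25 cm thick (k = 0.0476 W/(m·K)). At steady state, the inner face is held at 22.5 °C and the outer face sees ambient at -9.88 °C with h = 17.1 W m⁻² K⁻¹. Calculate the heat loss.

Q = 300 W

Series thermal resistances, inner to outer:
  R_borosilicate glass = L/(kA) = 7.53×10^-5/(1.20·2.98) = 2.106×10^-5 K/W
  R_cork board = L/(kA) = 0.0125/(0.0476·2.98) = 0.08812 K/W
  R_conv,out = 1/(hA) = 1/(17.1·2.98) = 0.01962 K/W
ΣR = 2.106×10^-5 + 0.08812 + 0.01962 = 0.1078 K/W
Q = ΔT/ΣR = (22.5 °C − -9.88 °C)/0.1078 = 300 W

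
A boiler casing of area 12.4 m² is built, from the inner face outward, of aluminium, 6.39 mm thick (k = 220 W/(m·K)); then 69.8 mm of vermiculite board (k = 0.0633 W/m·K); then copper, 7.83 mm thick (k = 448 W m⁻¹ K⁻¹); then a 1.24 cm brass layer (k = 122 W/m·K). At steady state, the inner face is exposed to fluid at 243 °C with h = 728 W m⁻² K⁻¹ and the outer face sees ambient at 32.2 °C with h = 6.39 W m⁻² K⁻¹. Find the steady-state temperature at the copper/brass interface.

T = 58.4 °C

Resistance network (inner→outer):
  R_conv,in = 1/(hA) = 1/(728·12.4) = 1.108×10^-4 K/W
  R_aluminium = L/(kA) = 0.00639/(220·12.4) = 2.342×10^-6 K/W
  R_vermiculite board = L/(kA) = 0.0698/(0.0633·12.4) = 0.08893 K/W
  R_copper = L/(kA) = 0.00783/(448·12.4) = 1.409×10^-6 K/W
  R_brass = L/(kA) = 0.0124/(122·12.4) = 8.197×10^-6 K/W
  R_conv,out = 1/(hA) = 1/(6.39·12.4) = 0.01262 K/W
ΣR = 1.108×10^-4 + 2.342×10^-6 + 0.08893 + 1.409×10^-6 + 8.197×10^-6 + 0.01262 = 0.1017 K/W
Q = ΔT/ΣR = (243 °C − 32.2 °C)/0.1017 = 2073 W
From the inner boundary to the copper/brass interface, ΣR_partial = 0.08904 K/W.
T_interface = T_in − Q·ΣR_partial = 243 °C − (2073)(0.08904) = 58.4 °C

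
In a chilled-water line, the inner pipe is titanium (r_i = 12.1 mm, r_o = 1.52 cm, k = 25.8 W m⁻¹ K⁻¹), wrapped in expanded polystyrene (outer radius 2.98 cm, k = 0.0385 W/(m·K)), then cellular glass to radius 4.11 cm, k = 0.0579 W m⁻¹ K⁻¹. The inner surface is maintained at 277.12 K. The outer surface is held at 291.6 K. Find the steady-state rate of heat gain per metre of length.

Resistance network (inner→outer):
  R'_titanium = ln(0.0152/0.0121)/(2πk) = 0.2281/(2π·25.8) = 0.001407 m·K/W
  R'_expanded polystyrene = ln(0.0298/0.0152)/(2πk) = 0.6732/(2π·0.0385) = 2.783 m·K/W
  R'_cellular glass = ln(0.0411/0.0298)/(2πk) = 0.3215/(2π·0.0579) = 0.8837 m·K/W
ΣR = 0.001407 + 2.783 + 0.8837 = 3.668 m·K/W
Q' = ΔT/ΣR = (277.12 K − 291.6 K)/3.668 = -3.95 W/m
(Negative Q' ⇒ heat flows inward; heat gain = 3.95 W/m.)

Q' = 3.95 W/m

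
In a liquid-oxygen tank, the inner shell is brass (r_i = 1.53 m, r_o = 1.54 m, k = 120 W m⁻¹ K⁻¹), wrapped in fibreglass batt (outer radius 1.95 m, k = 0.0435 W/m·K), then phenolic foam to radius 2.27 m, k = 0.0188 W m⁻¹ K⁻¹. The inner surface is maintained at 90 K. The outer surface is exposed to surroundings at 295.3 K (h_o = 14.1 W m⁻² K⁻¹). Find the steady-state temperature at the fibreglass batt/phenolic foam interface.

T = 182.1 K

Series thermal resistances, inner to outer:
  R_brass = (1/1.53 − 1/1.54)/(4πk) = 0.004244/(4π·120) = 2.814×10^-6 K/W
  R_fibreglass batt = (1/1.54 − 1/1.95)/(4πk) = 0.1365/(4π·0.0435) = 0.2498 K/W
  R_phenolic foam = (1/1.95 − 1/2.27)/(4πk) = 0.07229/(4π·0.0188) = 0.3060 K/W
  R_conv,out = 1/(4πr²h) = 1/(4π·2.27²·14.1) = 0.001095 K/W
ΣR = 2.814×10^-6 + 0.2498 + 0.3060 + 0.001095 = 0.5569 K/W
Q = ΔT/ΣR = (90 K − 295.3 K)/0.5569 = -368.6 W
From the inner boundary to the fibreglass batt/phenolic foam interface, ΣR_partial = 0.2498 K/W.
T_interface = T_in − Q·ΣR_partial = 90 K − (-368.6)(0.2498) = 182.1 K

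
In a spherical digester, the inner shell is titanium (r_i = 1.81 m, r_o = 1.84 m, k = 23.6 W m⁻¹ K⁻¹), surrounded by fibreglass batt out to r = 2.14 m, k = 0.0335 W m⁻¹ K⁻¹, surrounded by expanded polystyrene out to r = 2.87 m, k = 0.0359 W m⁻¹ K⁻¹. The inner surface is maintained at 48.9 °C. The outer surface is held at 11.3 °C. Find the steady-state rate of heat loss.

Treat each layer as a resistance in series:
  R_titanium = (1/1.81 − 1/1.84)/(4πk) = 0.009008/(4π·23.6) = 3.037×10^-5 K/W
  R_fibreglass batt = (1/1.84 − 1/2.14)/(4πk) = 0.07619/(4π·0.0335) = 0.1810 K/W
  R_expanded polystyrene = (1/2.14 − 1/2.87)/(4πk) = 0.1189/(4π·0.0359) = 0.2635 K/W
ΣR = 3.037×10^-5 + 0.1810 + 0.2635 = 0.4445 K/W
Q = ΔT/ΣR = (48.9 °C − 11.3 °C)/0.4445 = 84.6 W

Q = 84.6 W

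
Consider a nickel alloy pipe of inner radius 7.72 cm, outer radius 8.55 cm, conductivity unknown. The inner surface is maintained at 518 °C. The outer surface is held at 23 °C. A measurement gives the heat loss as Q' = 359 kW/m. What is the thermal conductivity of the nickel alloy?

k = 11.8 W/m·K

ΣR = ΔT/Q' = |518 − 23|/3.59×10^5 = 0.001379 m·K/W
ln(r₂/r₁)/(2πk) = 0.001379 ⇒ k = 0.1021/(2π·0.001379) = 11.8 W/m·K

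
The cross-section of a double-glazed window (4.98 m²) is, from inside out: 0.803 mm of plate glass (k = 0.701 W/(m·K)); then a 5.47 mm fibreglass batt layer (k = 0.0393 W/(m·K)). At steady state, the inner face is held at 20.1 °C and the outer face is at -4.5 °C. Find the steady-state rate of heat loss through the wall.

Q = 873 W

Treat each layer as a resistance in series:
  R_plate glass = L/(kA) = 8.03×10^-4/(0.701·4.98) = 2.300×10^-4 K/W
  R_fibreglass batt = L/(kA) = 0.00547/(0.0393·4.98) = 0.02795 K/W
ΣR = 2.300×10^-4 + 0.02795 = 0.02818 K/W
Q = ΔT/ΣR = (20.1 °C − -4.5 °C)/0.02818 = 873 W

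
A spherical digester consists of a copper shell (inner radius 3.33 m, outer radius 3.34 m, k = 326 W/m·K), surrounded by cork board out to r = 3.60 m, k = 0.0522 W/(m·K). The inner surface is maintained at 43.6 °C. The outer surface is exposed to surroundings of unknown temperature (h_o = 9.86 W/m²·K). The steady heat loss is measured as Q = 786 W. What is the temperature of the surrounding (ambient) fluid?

Sum the resistances:
  R_copper = (1/3.33 − 1/3.34)/(4πk) = 8.991×10^-4/(4π·326) = 2.195×10^-7 K/W
  R_cork board = (1/3.34 − 1/3.60)/(4πk) = 0.02162/(4π·0.0522) = 0.03296 K/W
  R_conv,out = 1/(4πr²h) = 1/(4π·3.60²·9.86) = 6.227×10^-4 K/W
ΣR = 0.03359 K/W
ΔT = Q·ΣR = 786 × 0.03359 = 26.40 K
Heat flows outward, so T_out = T_in − ΔT = 43.6 − 26.40 = 17.2 °C

T_out = 17.2 °C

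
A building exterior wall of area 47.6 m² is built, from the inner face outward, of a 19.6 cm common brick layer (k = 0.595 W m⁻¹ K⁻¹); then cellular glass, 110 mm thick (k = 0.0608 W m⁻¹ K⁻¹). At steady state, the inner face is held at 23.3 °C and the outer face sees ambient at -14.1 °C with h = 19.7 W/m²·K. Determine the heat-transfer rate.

Q = 813 W

Series thermal resistances, inner to outer:
  R_common brick = L/(kA) = 0.196/(0.595·47.6) = 0.006920 K/W
  R_cellular glass = L/(kA) = 0.110/(0.0608·47.6) = 0.03801 K/W
  R_conv,out = 1/(hA) = 1/(19.7·47.6) = 0.001066 K/W
ΣR = 0.006920 + 0.03801 + 0.001066 = 0.04600 K/W
Q = ΔT/ΣR = (23.3 °C − -14.1 °C)/0.04600 = 813 W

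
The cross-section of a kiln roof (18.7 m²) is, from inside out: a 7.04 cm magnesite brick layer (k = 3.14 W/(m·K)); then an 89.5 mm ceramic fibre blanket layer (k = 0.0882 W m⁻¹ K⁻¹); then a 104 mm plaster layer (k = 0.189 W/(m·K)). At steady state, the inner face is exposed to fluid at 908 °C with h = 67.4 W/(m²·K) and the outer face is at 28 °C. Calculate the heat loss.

Resistance network (inner→outer):
  R_conv,in = 1/(hA) = 1/(67.4·18.7) = 7.934×10^-4 K/W
  R_magnesite brick = L/(kA) = 0.0704/(3.14·18.7) = 0.001199 K/W
  R_ceramic fibre blanket = L/(kA) = 0.0895/(0.0882·18.7) = 0.05426 K/W
  R_plaster = L/(kA) = 0.104/(0.189·18.7) = 0.02943 K/W
ΣR = 7.934×10^-4 + 0.001199 + 0.05426 + 0.02943 = 0.08568 K/W
Q = ΔT/ΣR = (908 °C − 28 °C)/0.08568 = 10300 W

Q = 10300 W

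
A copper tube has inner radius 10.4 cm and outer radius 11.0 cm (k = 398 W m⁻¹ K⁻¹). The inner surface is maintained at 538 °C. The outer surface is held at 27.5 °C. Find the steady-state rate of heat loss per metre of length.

Q' = 2πk·ΔT/ln(r₂/r₁) = 2π × 398 × 510.5 / ln(0.110/0.104) = 2.28×10^7 W/m

Q' = 22800 kW/m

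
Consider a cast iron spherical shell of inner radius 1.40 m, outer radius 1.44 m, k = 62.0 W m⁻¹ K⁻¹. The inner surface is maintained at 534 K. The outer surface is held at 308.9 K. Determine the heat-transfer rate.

Q = 4πk·ΔT/(1/r₁ − 1/r₂) = 4π × 62.0 × 225.1 / (1/1.40 − 1/1.44) = 8.84×10^6 W

Q = 8840 kW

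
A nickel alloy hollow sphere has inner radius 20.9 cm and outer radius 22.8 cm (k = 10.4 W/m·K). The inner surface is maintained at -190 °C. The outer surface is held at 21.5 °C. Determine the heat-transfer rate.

Q = 69300 W

Q = 4πk·ΔT/(1/r₁ − 1/r₂) = 4π × 10.4 × 211.5 / (1/0.209 − 1/0.228) = 69300 W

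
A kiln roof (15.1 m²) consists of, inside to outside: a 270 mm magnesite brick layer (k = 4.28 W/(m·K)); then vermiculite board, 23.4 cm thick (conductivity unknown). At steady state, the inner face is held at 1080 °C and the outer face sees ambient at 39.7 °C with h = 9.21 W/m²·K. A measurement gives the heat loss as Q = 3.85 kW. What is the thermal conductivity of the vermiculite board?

k = 0.0599 W/m·K

ΣR = ΔT/Q = |1080 − 39.7|/3850 = 0.2702 K/W
Known resistances:
  R_magnesite brick = L/(kA) = 0.270/(4.28·15.1) = 0.004178 K/W
  R_conv,out = 1/(hA) = 1/(9.21·15.1) = 0.007191 K/W
R_vermiculite board = ΣR − ΣR_known = 0.2702 − 0.01137 = 0.2588 K/W
L/(kA) = 0.2588 ⇒ k = 0.234/(0.2588·15.1) = 0.0599 W/m·K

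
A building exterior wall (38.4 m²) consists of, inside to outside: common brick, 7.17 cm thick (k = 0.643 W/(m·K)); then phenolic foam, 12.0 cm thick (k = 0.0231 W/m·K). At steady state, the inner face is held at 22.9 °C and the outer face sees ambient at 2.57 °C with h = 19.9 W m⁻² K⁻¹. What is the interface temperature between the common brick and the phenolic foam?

T = 22.5 °C

Series thermal resistances, inner to outer:
  R_common brick = L/(kA) = 0.0717/(0.643·38.4) = 0.002904 K/W
  R_phenolic foam = L/(kA) = 0.120/(0.0231·38.4) = 0.1353 K/W
  R_conv,out = 1/(hA) = 1/(19.9·38.4) = 0.001309 K/W
ΣR = 0.002904 + 0.1353 + 0.001309 = 0.1395 K/W
Q = ΔT/ΣR = (22.9 °C − 2.57 °C)/0.1395 = 145.7 W
From the inner boundary to the common brick/phenolic foam interface, ΣR_partial = 0.002904 K/W.
T_interface = T_in − Q·ΣR_partial = 22.9 °C − (145.7)(0.002904) = 22.5 °C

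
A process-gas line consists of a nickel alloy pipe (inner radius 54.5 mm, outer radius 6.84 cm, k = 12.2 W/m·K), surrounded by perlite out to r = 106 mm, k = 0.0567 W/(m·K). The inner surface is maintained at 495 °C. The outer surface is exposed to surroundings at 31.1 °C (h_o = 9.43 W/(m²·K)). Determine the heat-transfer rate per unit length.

Series thermal resistances, inner to outer:
  R'_nickel alloy = ln(0.0684/0.0545)/(2πk) = 0.2272/(2π·12.2) = 0.002964 m·K/W
  R'_perlite = ln(0.106/0.0684)/(2πk) = 0.4381/(2π·0.0567) = 1.230 m·K/W
  R'_conv,out = 1/(2πr h) = 1/(2π·0.106·9.43) = 0.1592 m·K/W
ΣR = 0.002964 + 1.230 + 0.1592 = 1.392 m·K/W
Q' = ΔT/ΣR = (495 °C − 31.1 °C)/1.392 = 333 W/m

Q' = 333 W/m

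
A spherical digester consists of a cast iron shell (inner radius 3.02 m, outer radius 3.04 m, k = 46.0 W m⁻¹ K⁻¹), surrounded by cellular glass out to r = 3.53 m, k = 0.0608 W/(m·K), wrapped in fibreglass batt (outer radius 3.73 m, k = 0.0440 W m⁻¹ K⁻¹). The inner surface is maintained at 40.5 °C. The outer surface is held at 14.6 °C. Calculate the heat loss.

Resistance network (inner→outer):
  R_cast iron = (1/3.02 − 1/3.04)/(4πk) = 0.002178/(4π·46.0) = 3.769×10^-6 K/W
  R_cellular glass = (1/3.04 − 1/3.53)/(4πk) = 0.04566/(4π·0.0608) = 0.05976 K/W
  R_fibreglass batt = (1/3.53 − 1/3.73)/(4πk) = 0.01519/(4π·0.0440) = 0.02747 K/W
ΣR = 3.769×10^-6 + 0.05976 + 0.02747 = 0.08723 K/W
Q = ΔT/ΣR = (40.5 °C − 14.6 °C)/0.08723 = 297 W

Q = 297 W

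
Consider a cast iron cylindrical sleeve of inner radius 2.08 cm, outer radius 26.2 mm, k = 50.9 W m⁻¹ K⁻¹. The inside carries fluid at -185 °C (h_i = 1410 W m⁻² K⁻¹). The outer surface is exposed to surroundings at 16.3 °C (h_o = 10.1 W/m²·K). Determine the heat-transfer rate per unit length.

Q' = 331 W/m

Treat each layer as a resistance in series:
  R'_conv,in = 1/(2πr h) = 1/(2π·0.0208·1410) = 0.005427 m·K/W
  R'_cast iron = ln(0.0262/0.0208)/(2πk) = 0.2308/(2π·50.9) = 7.217×10^-4 m·K/W
  R'_conv,out = 1/(2πr h) = 1/(2π·0.0262·10.1) = 0.6014 m·K/W
ΣR = 0.005427 + 7.217×10^-4 + 0.6014 = 0.6075 m·K/W
Q' = ΔT/ΣR = (-185 °C − 16.3 °C)/0.6075 = -331 W/m
(Negative Q' ⇒ heat flows inward; heat gain = 331 W/m.)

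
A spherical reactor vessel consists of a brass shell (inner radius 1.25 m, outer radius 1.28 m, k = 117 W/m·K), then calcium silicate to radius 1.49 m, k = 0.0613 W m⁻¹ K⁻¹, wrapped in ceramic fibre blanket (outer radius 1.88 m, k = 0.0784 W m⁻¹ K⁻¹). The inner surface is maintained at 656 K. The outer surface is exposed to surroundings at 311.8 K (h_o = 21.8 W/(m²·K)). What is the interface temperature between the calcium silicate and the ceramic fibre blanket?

Resistance network (inner→outer):
  R_brass = (1/1.25 − 1/1.28)/(4πk) = 0.01875/(4π·117) = 1.275×10^-5 K/W
  R_calcium silicate = (1/1.28 − 1/1.49)/(4πk) = 0.1101/(4π·0.0613) = 0.1429 K/W
  R_ceramic fibre blanket = (1/1.49 − 1/1.88)/(4πk) = 0.1392/(4π·0.0784) = 0.1413 K/W
  R_conv,out = 1/(4πr²h) = 1/(4π·1.88²·21.8) = 0.001033 K/W
ΣR = 1.275×10^-5 + 0.1429 + 0.1413 + 0.001033 = 0.2852 K/W
Q = ΔT/ΣR = (656 K − 311.8 K)/0.2852 = 1207 W
From the inner boundary to the calcium silicate/ceramic fibre blanket interface, ΣR_partial = 0.1429 K/W.
T_interface = T_in − Q·ΣR_partial = 656 K − (1207)(0.1429) = 484 K

T = 484 K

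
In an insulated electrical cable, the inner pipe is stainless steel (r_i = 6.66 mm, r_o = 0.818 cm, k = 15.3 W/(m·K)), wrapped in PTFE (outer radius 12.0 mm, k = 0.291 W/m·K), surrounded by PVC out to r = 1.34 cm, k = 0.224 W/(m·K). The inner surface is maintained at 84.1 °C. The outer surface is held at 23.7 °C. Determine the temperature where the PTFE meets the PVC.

T = 40.0 °C

Treat each layer as a resistance in series:
  R'_stainless steel = ln(0.00818/0.00666)/(2πk) = 0.2056/(2π·15.3) = 0.002138 m·K/W
  R'_PTFE = ln(0.0120/0.00818)/(2πk) = 0.3832/(2π·0.291) = 0.2096 m·K/W
  R'_PVC = ln(0.0134/0.0120)/(2πk) = 0.1103/(2π·0.224) = 0.07840 m·K/W
ΣR = 0.002138 + 0.2096 + 0.07840 = 0.2901 m·K/W
Q' = ΔT/ΣR = (84.1 °C − 23.7 °C)/0.2901 = 208.2 W/m
From the inner boundary to the PTFE/PVC interface, ΣR_partial = 0.2117 m·K/W.
T_interface = T_in − Q'·ΣR_partial = 84.1 °C − (208.2)(0.2117) = 40.0 °C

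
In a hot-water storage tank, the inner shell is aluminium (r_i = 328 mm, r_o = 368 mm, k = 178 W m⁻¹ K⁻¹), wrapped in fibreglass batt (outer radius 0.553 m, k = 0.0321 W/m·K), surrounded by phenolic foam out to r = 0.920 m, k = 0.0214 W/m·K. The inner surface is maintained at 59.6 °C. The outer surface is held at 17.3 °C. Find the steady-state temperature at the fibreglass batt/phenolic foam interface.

Treat each layer as a resistance in series:
  R_aluminium = (1/0.328 − 1/0.368)/(4πk) = 0.3314/(4π·178) = 1.482×10^-4 K/W
  R_fibreglass batt = (1/0.368 − 1/0.553)/(4πk) = 0.9091/(4π·0.0321) = 2.254 K/W
  R_phenolic foam = (1/0.553 − 1/0.920)/(4πk) = 0.7214/(4π·0.0214) = 2.682 K/W
ΣR = 1.482×10^-4 + 2.254 + 2.682 = 4.936 K/W
Q = ΔT/ΣR = (59.6 °C − 17.3 °C)/4.936 = 8.570 W
From the inner boundary to the fibreglass batt/phenolic foam interface, ΣR_partial = 2.254 K/W.
T_interface = T_in − Q·ΣR_partial = 59.6 °C − (8.570)(2.254) = 40.3 °C

T = 40.3 °C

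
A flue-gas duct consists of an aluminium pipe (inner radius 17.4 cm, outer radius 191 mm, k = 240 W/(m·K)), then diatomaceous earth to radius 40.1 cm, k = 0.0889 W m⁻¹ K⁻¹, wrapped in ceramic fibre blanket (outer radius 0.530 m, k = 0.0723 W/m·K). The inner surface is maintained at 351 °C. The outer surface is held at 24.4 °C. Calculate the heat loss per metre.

Series thermal resistances, inner to outer:
  R'_aluminium = ln(0.191/0.174)/(2πk) = 0.09322/(2π·240) = 6.182×10^-5 m·K/W
  R'_diatomaceous earth = ln(0.401/0.191)/(2πk) = 0.7417/(2π·0.0889) = 1.328 m·K/W
  R'_ceramic fibre blanket = ln(0.530/0.401)/(2πk) = 0.2789/(2π·0.0723) = 0.6140 m·K/W
ΣR = 6.182×10^-5 + 1.328 + 0.6140 = 1.942 m·K/W
Q' = ΔT/ΣR = (351 °C − 24.4 °C)/1.942 = 168 W/m

Q' = 168 W/m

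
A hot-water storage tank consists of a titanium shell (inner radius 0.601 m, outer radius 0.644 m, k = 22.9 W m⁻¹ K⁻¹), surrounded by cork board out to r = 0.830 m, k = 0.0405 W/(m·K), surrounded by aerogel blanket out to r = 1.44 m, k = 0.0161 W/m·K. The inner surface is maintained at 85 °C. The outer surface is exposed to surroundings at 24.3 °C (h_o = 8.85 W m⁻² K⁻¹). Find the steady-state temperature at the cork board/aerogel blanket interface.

Series thermal resistances, inner to outer:
  R_titanium = (1/0.601 − 1/0.644)/(4πk) = 0.1111/(4π·22.9) = 3.861×10^-4 K/W
  R_cork board = (1/0.644 − 1/0.830)/(4πk) = 0.3480/(4π·0.0405) = 0.6837 K/W
  R_aerogel blanket = (1/0.830 − 1/1.44)/(4πk) = 0.5104/(4π·0.0161) = 2.523 K/W
  R_conv,out = 1/(4πr²h) = 1/(4π·1.44²·8.85) = 0.004336 K/W
ΣR = 3.861×10^-4 + 0.6837 + 2.523 + 0.004336 = 3.211 K/W
Q = ΔT/ΣR = (85 °C − 24.3 °C)/3.211 = 18.90 W
From the inner boundary to the cork board/aerogel blanket interface, ΣR_partial = 0.6841 K/W.
T_interface = T_in − Q·ΣR_partial = 85 °C − (18.90)(0.6841) = 72.1 °C

T = 72.1 °C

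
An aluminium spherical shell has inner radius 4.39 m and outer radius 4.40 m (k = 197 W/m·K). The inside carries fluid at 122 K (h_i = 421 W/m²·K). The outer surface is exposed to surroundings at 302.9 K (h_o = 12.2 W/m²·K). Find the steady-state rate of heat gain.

Treat each layer as a resistance in series:
  R_conv,in = 1/(4πr²h) = 1/(4π·4.39²·421) = 9.808×10^-6 K/W
  R_aluminium = (1/4.39 − 1/4.40)/(4πk) = 5.177×10^-4/(4π·197) = 2.091×10^-7 K/W
  R_conv,out = 1/(4πr²h) = 1/(4π·4.40²·12.2) = 3.369×10^-4 K/W
ΣR = 9.808×10^-6 + 2.091×10^-7 + 3.369×10^-4 = 3.469×10^-4 K/W
Q = ΔT/ΣR = (122 K − 302.9 K)/3.469×10^-4 = -5.21×10^5 W
(Negative Q ⇒ heat flows inward; heat gain = 5.21×10^5 W.)

Q = 5.21×10^5 W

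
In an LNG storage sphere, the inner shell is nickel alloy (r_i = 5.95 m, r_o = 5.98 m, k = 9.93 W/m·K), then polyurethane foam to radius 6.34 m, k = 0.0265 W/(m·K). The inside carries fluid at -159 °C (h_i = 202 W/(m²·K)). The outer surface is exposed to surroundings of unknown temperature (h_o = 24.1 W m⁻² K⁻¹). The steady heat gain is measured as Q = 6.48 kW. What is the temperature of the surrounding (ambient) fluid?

T_out = 26.4 °C

Series resistances:
  R_conv,in = 1/(4πr²h) = 1/(4π·5.95²·202) = 1.113×10^-5 K/W
  R_nickel alloy = (1/5.95 − 1/5.98)/(4πk) = 8.431×10^-4/(4π·9.93) = 6.757×10^-6 K/W
  R_polyurethane foam = (1/5.98 − 1/6.34)/(4πk) = 0.009495/(4π·0.0265) = 0.02851 K/W
  R_conv,out = 1/(4πr²h) = 1/(4π·6.34²·24.1) = 8.215×10^-5 K/W
ΣR = 0.02861 K/W
ΔT = Q·ΣR = 6480 × 0.02861 = 185.4 K
Heat flows inward, so T_out = T_in + ΔT = -159 + 185.4 = 26.4 °C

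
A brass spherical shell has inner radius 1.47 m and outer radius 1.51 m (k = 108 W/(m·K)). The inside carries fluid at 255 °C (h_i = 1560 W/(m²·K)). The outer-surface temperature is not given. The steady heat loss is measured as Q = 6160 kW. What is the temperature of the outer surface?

Series resistances:
  R_conv,in = 1/(4πr²h) = 1/(4π·1.47²·1560) = 2.361×10^-5 K/W
  R_brass = (1/1.47 − 1/1.51)/(4πk) = 0.01802/(4π·108) = 1.328×10^-5 K/W
ΣR = 3.688×10^-5 K/W
ΔT = Q·ΣR = 6.16×10^6 × 3.688×10^-5 = 227.2 K
Heat flows outward, so T_out = T_in − ΔT = 255 − 227.2 = 27.8 °C

T_out = 27.8 °C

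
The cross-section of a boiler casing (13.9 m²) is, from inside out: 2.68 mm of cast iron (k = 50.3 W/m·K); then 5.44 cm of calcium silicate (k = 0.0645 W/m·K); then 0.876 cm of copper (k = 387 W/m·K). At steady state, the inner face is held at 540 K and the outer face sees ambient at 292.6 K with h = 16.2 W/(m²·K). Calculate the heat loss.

Q = 3.80 kW

Series thermal resistances, inner to outer:
  R_cast iron = L/(kA) = 0.00268/(50.3·13.9) = 3.833×10^-6 K/W
  R_calcium silicate = L/(kA) = 0.0544/(0.0645·13.9) = 0.06068 K/W
  R_copper = L/(kA) = 0.00876/(387·13.9) = 1.628×10^-6 K/W
  R_conv,out = 1/(hA) = 1/(16.2·13.9) = 0.004441 K/W
ΣR = 3.833×10^-6 + 0.06068 + 1.628×10^-6 + 0.004441 = 0.06513 K/W
Q = ΔT/ΣR = (540 K − 292.6 K)/0.06513 = 3800 W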